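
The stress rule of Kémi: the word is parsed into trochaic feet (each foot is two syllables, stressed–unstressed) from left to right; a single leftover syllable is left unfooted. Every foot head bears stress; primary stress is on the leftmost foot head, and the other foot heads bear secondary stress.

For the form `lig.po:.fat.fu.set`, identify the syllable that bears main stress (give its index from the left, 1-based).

1

Parse left to right into trochaic (ˈσσ) feet: (ˈlig.po:) (ˈfat.fu) set. Syllable 5 is left unfooted.
Foot heads (stressed positions): 1, 3.
End Rule Leftmost: primary stress on the leftmost head = syllable 1.
Primary stress: syllable 1 → ˈlig.po:.fat.fu.set.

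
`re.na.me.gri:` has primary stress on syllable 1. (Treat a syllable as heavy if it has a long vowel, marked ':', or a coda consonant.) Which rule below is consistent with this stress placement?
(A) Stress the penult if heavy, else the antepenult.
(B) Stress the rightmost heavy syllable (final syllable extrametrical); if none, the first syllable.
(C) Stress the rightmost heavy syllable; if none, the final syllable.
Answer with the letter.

Rule A → syllable 2 (observed: 1).
Rule B → syllable 1 ✓.
Rule C → syllable 4 (observed: 1).

B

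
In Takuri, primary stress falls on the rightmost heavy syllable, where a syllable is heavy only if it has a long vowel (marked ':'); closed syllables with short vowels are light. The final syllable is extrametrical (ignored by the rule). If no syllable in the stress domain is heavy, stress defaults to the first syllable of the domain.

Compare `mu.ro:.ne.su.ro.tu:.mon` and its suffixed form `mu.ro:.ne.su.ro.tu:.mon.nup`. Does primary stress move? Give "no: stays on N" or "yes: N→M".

no: stays on 6

Base `mu.ro:.ne.su.ro.tu:.mon` (7 syllables):
  The final syllable (7, mon) is extrametrical; the stress domain is syllables 1–6.
  Weights: 1 mu L, 2 ro: H, 3 ne L, 4 su L, 5 ro L, 6 tu: H.
  Heavy syllables in the domain: 2, 6. The rightmost is syllable 6 (tu:).
  → primary stress on syllable 6.
Suffixed `mu.ro:.ne.su.ro.tu:.mon.nup` (8 syllables):
  The final syllable (8, nup) is extrametrical; the stress domain is syllables 1–7.
  Weights: 1 mu L, 2 ro: H, 3 ne L, 4 su L, 5 ro L, 6 tu: H, 7 mon L.
  Heavy syllables in the domain: 2, 6. The rightmost is syllable 6 (tu:).
  → primary stress on syllable 6.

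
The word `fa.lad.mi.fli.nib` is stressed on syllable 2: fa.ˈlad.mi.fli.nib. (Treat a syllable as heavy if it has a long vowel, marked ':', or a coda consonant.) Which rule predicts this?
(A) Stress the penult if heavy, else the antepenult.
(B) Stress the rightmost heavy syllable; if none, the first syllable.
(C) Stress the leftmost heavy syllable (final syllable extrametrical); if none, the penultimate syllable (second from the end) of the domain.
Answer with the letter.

Rule A → syllable 3 (observed: 2).
Rule B → syllable 5 (observed: 2).
Rule C → syllable 2 ✓.

C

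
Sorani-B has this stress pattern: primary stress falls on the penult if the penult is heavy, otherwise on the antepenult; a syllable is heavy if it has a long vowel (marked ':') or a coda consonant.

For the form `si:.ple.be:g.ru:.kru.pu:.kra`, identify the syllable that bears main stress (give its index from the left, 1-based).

6

Weights: 5 kru L, 6 pu: H, 7 kra L.
The penult (syllable 6, pu:) is heavy, so it takes stress.
Primary stress: syllable 6 → si:.ple.be:g.ru:.kru.ˈpu:.kra.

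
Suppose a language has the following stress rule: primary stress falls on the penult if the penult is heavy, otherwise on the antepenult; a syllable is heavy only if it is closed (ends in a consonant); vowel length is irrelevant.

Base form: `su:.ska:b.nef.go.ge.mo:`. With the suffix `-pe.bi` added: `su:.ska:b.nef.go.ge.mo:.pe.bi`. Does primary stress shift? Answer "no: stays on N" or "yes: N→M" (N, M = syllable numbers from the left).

Base `su:.ska:b.nef.go.ge.mo:` (6 syllables):
  Weights: 4 go L, 5 ge L, 6 mo: L.
  The penult (syllable 5, ge) is light, so stress falls on the antepenult (syllable 4, go).
  → primary stress on syllable 4.
Suffixed `su:.ska:b.nef.go.ge.mo:.pe.bi` (8 syllables):
  Weights: 6 mo: L, 7 pe L, 8 bi L.
  The penult (syllable 7, pe) is light, so stress falls on the antepenult (syllable 6, mo:).
  → primary stress on syllable 6.

yes: 4→6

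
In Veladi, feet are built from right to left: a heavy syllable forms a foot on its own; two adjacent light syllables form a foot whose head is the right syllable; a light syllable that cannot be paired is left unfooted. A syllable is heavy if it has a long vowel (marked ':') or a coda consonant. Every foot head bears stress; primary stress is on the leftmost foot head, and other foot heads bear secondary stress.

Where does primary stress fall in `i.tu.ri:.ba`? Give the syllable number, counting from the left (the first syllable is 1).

Weights: 1 i L, 2 tu L, 3 ri: H, 4 ba L.
Parse right to left (heavy = foot alone; LL = one foot; stranded L unfooted): (i.ˈtu) (ˈri:) ba.
Foot heads: 2, 3.
Primary stress on the leftmost head = syllable 2.
Primary stress: syllable 2 → i.ˈtu.ri:.ba.

2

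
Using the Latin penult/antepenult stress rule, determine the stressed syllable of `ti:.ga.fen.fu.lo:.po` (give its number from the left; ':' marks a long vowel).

5

Classical Latin: stress the penult if heavy (long vowel or closed), else the antepenult.
Weights: 4 fu L, 5 lo: H, 6 po L.
The penult (syllable 5, lo:) is heavy, so it takes stress.
Stress on syllable 5: ti:.ga.fen.fu.ˈlo:.po.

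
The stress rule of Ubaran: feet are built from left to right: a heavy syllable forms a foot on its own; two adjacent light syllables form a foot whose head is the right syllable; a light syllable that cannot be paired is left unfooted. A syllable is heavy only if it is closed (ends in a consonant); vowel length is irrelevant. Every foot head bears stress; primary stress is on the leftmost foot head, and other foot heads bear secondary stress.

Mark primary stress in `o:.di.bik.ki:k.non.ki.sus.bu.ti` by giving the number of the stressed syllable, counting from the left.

2

Weights: 1 o: L, 2 di L, 3 bik H, 4 ki:k H, 5 non H, 6 ki L, 7 sus H, 8 bu L, 9 ti L.
Parse left to right (heavy = foot alone; LL = one foot; stranded L unfooted): (o:.ˈdi) (ˈbik) (ˈki:k) (ˈnon) ki (ˈsus) (bu.ˈti).
Foot heads: 2, 3, 4, 5, 7, 9.
Primary stress on the leftmost head = syllable 2.
Primary stress: syllable 2 → o:.ˈdi.bik.ki:k.non.ki.sus.bu.ti.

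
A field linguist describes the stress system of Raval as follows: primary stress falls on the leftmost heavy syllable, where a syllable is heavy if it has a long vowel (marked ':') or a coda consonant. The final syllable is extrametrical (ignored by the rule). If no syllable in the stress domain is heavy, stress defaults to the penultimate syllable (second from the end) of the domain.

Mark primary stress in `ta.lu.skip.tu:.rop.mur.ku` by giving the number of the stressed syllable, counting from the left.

3

The final syllable (7, ku) is extrametrical; the stress domain is syllables 1–6.
Weights: 1 ta L, 2 lu L, 3 skip H, 4 tu: H, 5 rop H, 6 mur H.
Heavy syllables in the domain: 3, 4, 5, 6. The leftmost is syllable 3 (skip).
Primary stress: syllable 3 → ta.lu.ˈskip.tu:.rop.mur.ku.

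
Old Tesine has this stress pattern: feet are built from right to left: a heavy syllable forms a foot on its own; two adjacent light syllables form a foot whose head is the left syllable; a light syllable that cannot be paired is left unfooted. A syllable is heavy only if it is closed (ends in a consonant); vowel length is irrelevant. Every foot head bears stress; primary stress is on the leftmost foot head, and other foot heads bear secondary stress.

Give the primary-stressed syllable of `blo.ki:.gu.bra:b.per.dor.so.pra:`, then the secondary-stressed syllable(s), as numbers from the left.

primary 2, secondary 4, 5, 6, 7

Weights: 1 blo L, 2 ki: L, 3 gu L, 4 bra:b H, 5 per H, 6 dor H, 7 so L, 8 pra: L.
Parse right to left (heavy = foot alone; LL = one foot; stranded L unfooted): blo (ˈki:.gu) (ˈbra:b) (ˈper) (ˈdor) (ˈso.pra:).
Foot heads: 2, 4, 5, 6, 7.
Primary stress on the leftmost head = syllable 2.
Secondary stress on 4, 5, 6, 7: blo.ˈki:.gu.ˌbra:b.ˌper.ˌdor.ˌso.pra:.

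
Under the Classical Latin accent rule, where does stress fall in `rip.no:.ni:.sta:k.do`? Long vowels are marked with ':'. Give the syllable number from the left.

4

Classical Latin: stress the penult if heavy (long vowel or closed), else the antepenult.
Weights: 3 ni: H, 4 sta:k H, 5 do L.
The penult (syllable 4, sta:k) is heavy, so it takes stress.
Stress on syllable 4: rip.no:.ni:.ˈsta:k.do.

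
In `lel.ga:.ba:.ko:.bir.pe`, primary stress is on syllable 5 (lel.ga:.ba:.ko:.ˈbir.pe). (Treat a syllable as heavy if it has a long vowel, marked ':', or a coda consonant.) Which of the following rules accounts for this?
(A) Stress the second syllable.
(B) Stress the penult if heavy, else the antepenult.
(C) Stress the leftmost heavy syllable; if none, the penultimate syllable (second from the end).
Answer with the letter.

Rule A → syllable 2 (observed: 5).
Rule B → syllable 5 ✓.
Rule C → syllable 1 (observed: 5).

B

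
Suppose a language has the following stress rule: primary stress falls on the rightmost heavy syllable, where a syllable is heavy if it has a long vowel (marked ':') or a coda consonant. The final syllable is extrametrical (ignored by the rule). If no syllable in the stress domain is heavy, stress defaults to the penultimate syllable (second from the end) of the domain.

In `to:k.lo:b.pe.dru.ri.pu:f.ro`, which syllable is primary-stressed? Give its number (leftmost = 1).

6

The final syllable (7, ro) is extrametrical; the stress domain is syllables 1–6.
Weights: 1 to:k H, 2 lo:b H, 3 pe L, 4 dru L, 5 ri L, 6 pu:f H.
Heavy syllables in the domain: 1, 2, 6. The rightmost is syllable 6 (pu:f).
Primary stress: syllable 6 → to:k.lo:b.pe.dru.ri.ˈpu:f.ro.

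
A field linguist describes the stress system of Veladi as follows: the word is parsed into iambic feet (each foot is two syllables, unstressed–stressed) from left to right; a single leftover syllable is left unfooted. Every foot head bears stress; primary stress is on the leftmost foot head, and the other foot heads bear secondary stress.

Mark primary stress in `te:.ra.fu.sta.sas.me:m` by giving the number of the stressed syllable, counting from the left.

2

Parse left to right into iambic (σˈσ) feet: (te:.ˈra) (fu.ˈsta) (sas.ˈme:m).
Foot heads (stressed positions): 2, 4, 6.
End Rule Leftmost: primary stress on the leftmost head = syllable 2.
Primary stress: syllable 2 → te:.ˈra.fu.sta.sas.me:m.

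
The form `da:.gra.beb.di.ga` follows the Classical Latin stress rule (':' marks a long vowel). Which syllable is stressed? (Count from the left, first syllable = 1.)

3

Classical Latin: stress the penult if heavy (long vowel or closed), else the antepenult.
Weights: 3 beb H, 4 di L, 5 ga L.
The penult (syllable 4, di) is light, so stress falls on the antepenult (syllable 3, beb).
Stress on syllable 3: da:.gra.ˈbeb.di.ga.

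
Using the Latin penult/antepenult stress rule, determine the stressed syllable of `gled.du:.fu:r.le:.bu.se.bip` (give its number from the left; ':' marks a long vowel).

Classical Latin: stress the penult if heavy (long vowel or closed), else the antepenult.
Weights: 5 bu L, 6 se L, 7 bip H.
The penult (syllable 6, se) is light, so stress falls on the antepenult (syllable 5, bu).
Stress on syllable 5: gled.du:.fu:r.le:.ˈbu.se.bip.

5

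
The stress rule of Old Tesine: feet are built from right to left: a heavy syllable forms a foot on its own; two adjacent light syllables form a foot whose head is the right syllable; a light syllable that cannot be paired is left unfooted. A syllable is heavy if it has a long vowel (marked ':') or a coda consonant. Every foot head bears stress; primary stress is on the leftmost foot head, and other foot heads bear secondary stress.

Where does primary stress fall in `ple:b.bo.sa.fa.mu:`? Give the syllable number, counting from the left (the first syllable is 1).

Weights: 1 ple:b H, 2 bo L, 3 sa L, 4 fa L, 5 mu: H.
Parse right to left (heavy = foot alone; LL = one foot; stranded L unfooted): (ˈple:b) bo (sa.ˈfa) (ˈmu:).
Foot heads: 1, 4, 5.
Primary stress on the leftmost head = syllable 1.
Primary stress: syllable 1 → ˈple:b.bo.sa.fa.mu:.

1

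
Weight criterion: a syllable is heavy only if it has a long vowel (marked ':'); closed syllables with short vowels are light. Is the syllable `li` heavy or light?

`li`: short vowel, open (no coda). Short vowel → light.

light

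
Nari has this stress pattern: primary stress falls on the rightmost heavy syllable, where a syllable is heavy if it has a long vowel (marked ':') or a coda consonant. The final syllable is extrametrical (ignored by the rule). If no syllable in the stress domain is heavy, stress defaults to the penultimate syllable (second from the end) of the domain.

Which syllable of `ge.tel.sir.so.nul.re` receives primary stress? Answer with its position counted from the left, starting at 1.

5

The final syllable (6, re) is extrametrical; the stress domain is syllables 1–5.
Weights: 1 ge L, 2 tel H, 3 sir H, 4 so L, 5 nul H.
Heavy syllables in the domain: 2, 3, 5. The rightmost is syllable 5 (nul).
Primary stress: syllable 5 → ge.tel.sir.so.ˈnul.re.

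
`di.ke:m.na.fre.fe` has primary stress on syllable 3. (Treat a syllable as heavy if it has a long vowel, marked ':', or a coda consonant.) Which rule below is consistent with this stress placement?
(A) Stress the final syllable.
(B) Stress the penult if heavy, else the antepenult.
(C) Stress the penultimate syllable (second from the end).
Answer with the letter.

B

Rule A → syllable 5 (observed: 3).
Rule B → syllable 3 ✓.
Rule C → syllable 4 (observed: 3).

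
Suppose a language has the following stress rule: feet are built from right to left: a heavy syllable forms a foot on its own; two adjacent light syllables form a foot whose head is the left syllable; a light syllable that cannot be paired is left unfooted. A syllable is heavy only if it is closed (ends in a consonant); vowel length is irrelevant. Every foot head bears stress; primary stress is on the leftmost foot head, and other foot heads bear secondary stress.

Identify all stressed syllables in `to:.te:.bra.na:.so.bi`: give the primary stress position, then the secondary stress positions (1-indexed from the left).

primary 1, secondary 3, 5

Weights: 1 to: L, 2 te: L, 3 bra L, 4 na: L, 5 so L, 6 bi L.
Parse right to left (heavy = foot alone; LL = one foot; stranded L unfooted): (ˈto:.te:) (ˈbra.na:) (ˈso.bi).
Foot heads: 1, 3, 5.
Primary stress on the leftmost head = syllable 1.
Secondary stress on 3, 5: ˈto:.te:.ˌbra.na:.ˌso.bi.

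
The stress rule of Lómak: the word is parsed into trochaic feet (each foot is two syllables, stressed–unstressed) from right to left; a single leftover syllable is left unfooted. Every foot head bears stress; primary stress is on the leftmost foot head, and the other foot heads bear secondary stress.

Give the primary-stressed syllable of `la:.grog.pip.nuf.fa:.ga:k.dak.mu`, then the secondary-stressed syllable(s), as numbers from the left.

Parse right to left into trochaic (ˈσσ) feet: (ˈla:.grog) (ˈpip.nuf) (ˈfa:.ga:k) (ˈdak.mu).
Foot heads (stressed positions): 1, 3, 5, 7.
End Rule Leftmost: primary stress on the leftmost head = syllable 1.
Secondary stress on 3, 5, 7: ˈla:.grog.ˌpip.nuf.ˌfa:.ga:k.ˌdak.mu.

primary 1, secondary 3, 5, 7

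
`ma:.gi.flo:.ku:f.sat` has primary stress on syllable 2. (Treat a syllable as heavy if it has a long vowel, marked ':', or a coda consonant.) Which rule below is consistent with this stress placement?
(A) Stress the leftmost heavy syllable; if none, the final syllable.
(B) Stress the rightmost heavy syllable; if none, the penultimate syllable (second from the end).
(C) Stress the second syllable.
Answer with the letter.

Rule A → syllable 1 (observed: 2).
Rule B → syllable 5 (observed: 2).
Rule C → syllable 2 ✓.

C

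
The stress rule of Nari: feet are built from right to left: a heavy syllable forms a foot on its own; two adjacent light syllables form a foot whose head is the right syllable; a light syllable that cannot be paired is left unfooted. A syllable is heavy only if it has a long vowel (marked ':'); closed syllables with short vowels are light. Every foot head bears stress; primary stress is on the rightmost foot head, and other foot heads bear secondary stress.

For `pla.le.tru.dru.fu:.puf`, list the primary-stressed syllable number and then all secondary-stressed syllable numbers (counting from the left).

primary 5, secondary 2, 4

Weights: 1 pla L, 2 le L, 3 tru L, 4 dru L, 5 fu: H, 6 puf L.
Parse right to left (heavy = foot alone; LL = one foot; stranded L unfooted): (pla.ˈle) (tru.ˈdru) (ˈfu:) puf.
Foot heads: 2, 4, 5.
Primary stress on the rightmost head = syllable 5.
Secondary stress on 2, 4: pla.ˌle.tru.ˌdru.ˈfu:.puf.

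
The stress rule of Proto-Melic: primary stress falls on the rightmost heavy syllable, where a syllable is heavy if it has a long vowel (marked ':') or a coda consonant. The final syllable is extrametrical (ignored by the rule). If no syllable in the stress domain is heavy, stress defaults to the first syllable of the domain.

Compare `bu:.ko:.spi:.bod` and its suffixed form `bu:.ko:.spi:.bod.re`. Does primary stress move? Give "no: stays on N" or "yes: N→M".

yes: 3→4

Base `bu:.ko:.spi:.bod` (4 syllables):
  The final syllable (4, bod) is extrametrical; the stress domain is syllables 1–3.
  Weights: 1 bu: H, 2 ko: H, 3 spi: H.
  Heavy syllables in the domain: 1, 2, 3. The rightmost is syllable 3 (spi:).
  → primary stress on syllable 3.
Suffixed `bu:.ko:.spi:.bod.re` (5 syllables):
  The final syllable (5, re) is extrametrical; the stress domain is syllables 1–4.
  Weights: 1 bu: H, 2 ko: H, 3 spi: H, 4 bod H.
  Heavy syllables in the domain: 1, 2, 3, 4. The rightmost is syllable 4 (bod).
  → primary stress on syllable 4.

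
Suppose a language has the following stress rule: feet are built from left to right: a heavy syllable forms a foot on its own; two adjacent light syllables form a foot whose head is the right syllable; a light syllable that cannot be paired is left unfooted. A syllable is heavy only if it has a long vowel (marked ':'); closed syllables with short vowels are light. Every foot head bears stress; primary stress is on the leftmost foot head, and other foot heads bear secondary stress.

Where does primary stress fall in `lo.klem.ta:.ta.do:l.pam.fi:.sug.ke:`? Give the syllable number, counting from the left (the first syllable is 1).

Weights: 1 lo L, 2 klem L, 3 ta: H, 4 ta L, 5 do:l H, 6 pam L, 7 fi: H, 8 sug L, 9 ke: H.
Parse left to right (heavy = foot alone; LL = one foot; stranded L unfooted): (lo.ˈklem) (ˈta:) ta (ˈdo:l) pam (ˈfi:) sug (ˈke:).
Foot heads: 2, 3, 5, 7, 9.
Primary stress on the leftmost head = syllable 2.
Primary stress: syllable 2 → lo.ˈklem.ta:.ta.do:l.pam.fi:.sug.ke:.

2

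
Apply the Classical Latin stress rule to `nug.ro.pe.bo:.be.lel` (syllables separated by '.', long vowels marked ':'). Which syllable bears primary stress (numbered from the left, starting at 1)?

4

Classical Latin: stress the penult if heavy (long vowel or closed), else the antepenult.
Weights: 4 bo: H, 5 be L, 6 lel H.
The penult (syllable 5, be) is light, so stress falls on the antepenult (syllable 4, bo:).
Stress on syllable 4: nug.ro.pe.ˈbo:.be.lel.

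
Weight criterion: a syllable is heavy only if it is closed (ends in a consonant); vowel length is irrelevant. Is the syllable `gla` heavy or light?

`gla`: short vowel, open (no coda). Open (no coda) → light.

light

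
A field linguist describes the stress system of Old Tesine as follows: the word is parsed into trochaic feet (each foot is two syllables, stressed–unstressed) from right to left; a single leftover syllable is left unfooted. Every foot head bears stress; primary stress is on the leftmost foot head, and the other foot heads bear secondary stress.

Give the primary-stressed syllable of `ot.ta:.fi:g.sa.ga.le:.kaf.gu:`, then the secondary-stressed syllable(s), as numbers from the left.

Parse right to left into trochaic (ˈσσ) feet: (ˈot.ta:) (ˈfi:g.sa) (ˈga.le:) (ˈkaf.gu:).
Foot heads (stressed positions): 1, 3, 5, 7.
End Rule Leftmost: primary stress on the leftmost head = syllable 1.
Secondary stress on 3, 5, 7: ˈot.ta:.ˌfi:g.sa.ˌga.le:.ˌkaf.gu:.

primary 1, secondary 3, 5, 7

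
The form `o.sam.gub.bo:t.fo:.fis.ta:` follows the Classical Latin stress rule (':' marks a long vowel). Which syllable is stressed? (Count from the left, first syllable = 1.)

Classical Latin: stress the penult if heavy (long vowel or closed), else the antepenult.
Weights: 5 fo: H, 6 fis H, 7 ta: H.
The penult (syllable 6, fis) is heavy, so it takes stress.
Stress on syllable 6: o.sam.gub.bo:t.fo:.ˈfis.ta:.

6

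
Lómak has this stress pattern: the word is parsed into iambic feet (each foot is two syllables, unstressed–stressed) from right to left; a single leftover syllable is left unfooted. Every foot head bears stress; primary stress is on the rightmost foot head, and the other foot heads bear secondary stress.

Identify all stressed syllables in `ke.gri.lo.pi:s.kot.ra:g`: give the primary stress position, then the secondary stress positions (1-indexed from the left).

Parse right to left into iambic (σˈσ) feet: (ke.ˈgri) (lo.ˈpi:s) (kot.ˈra:g).
Foot heads (stressed positions): 2, 4, 6.
End Rule Rightmost: primary stress on the rightmost head = syllable 6.
Secondary stress on 2, 4: ke.ˌgri.lo.ˌpi:s.kot.ˈra:g.

primary 6, secondary 2, 4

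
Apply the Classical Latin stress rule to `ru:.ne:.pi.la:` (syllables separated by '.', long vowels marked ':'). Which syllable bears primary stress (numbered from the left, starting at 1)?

Classical Latin: stress the penult if heavy (long vowel or closed), else the antepenult.
Weights: 2 ne: H, 3 pi L, 4 la: H.
The penult (syllable 3, pi) is light, so stress falls on the antepenult (syllable 2, ne:).
Stress on syllable 2: ru:.ˈne:.pi.la:.

2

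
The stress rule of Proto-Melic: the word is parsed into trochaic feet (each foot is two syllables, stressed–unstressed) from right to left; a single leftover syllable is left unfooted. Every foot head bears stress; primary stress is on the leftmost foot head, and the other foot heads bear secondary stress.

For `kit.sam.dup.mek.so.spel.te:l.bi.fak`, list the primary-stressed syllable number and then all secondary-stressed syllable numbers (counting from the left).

Parse right to left into trochaic (ˈσσ) feet: kit (ˈsam.dup) (ˈmek.so) (ˈspel.te:l) (ˈbi.fak). Syllable 1 is left unfooted.
Foot heads (stressed positions): 2, 4, 6, 8.
End Rule Leftmost: primary stress on the leftmost head = syllable 2.
Secondary stress on 4, 6, 8: kit.ˈsam.dup.ˌmek.so.ˌspel.te:l.ˌbi.fak.

primary 2, secondary 4, 6, 8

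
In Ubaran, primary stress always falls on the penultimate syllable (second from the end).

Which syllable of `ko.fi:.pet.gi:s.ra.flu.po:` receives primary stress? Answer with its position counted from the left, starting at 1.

6

The word has 7 syllables; the penultimate syllable (second from the end) is syllable 6 (flu).
Primary stress: syllable 6 → ko.fi:.pet.gi:s.ra.ˈflu.po:.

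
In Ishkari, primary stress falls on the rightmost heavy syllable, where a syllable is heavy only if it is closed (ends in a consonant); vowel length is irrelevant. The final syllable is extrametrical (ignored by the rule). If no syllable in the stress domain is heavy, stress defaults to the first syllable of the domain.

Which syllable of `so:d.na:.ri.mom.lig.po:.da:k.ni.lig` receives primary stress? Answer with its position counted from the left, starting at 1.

7

The final syllable (9, lig) is extrametrical; the stress domain is syllables 1–8.
Weights: 1 so:d H, 2 na: L, 3 ri L, 4 mom H, 5 lig H, 6 po: L, 7 da:k H, 8 ni L.
Heavy syllables in the domain: 1, 4, 5, 7. The rightmost is syllable 7 (da:k).
Primary stress: syllable 7 → so:d.na:.ri.mom.lig.po:.ˈda:k.ni.lig.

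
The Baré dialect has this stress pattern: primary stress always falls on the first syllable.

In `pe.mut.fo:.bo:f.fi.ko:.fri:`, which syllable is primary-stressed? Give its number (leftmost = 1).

1

The word has 7 syllables; the first syllable is syllable 1 (pe).
Primary stress: syllable 1 → ˈpe.mut.fo:.bo:f.fi.ko:.fri:.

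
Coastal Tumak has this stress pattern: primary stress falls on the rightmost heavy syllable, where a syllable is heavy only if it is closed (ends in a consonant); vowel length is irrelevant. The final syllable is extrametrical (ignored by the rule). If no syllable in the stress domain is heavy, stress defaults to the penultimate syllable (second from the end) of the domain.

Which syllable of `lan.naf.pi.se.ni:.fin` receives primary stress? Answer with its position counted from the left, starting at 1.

2

The final syllable (6, fin) is extrametrical; the stress domain is syllables 1–5.
Weights: 1 lan H, 2 naf H, 3 pi L, 4 se L, 5 ni: L.
Heavy syllables in the domain: 1, 2. The rightmost is syllable 2 (naf).
Primary stress: syllable 2 → lan.ˈnaf.pi.se.ni:.fin.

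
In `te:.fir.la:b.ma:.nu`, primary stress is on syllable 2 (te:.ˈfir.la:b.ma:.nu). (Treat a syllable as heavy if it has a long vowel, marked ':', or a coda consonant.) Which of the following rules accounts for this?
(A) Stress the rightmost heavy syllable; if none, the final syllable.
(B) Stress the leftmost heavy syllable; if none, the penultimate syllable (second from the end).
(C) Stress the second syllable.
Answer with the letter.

Rule A → syllable 4 (observed: 2).
Rule B → syllable 1 (observed: 2).
Rule C → syllable 2 ✓.

C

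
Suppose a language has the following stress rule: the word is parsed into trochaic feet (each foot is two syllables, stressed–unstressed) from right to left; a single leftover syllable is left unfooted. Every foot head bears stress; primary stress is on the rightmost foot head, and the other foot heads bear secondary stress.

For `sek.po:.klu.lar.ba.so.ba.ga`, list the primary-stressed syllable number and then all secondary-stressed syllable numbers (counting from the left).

Parse right to left into trochaic (ˈσσ) feet: (ˈsek.po:) (ˈklu.lar) (ˈba.so) (ˈba.ga).
Foot heads (stressed positions): 1, 3, 5, 7.
End Rule Rightmost: primary stress on the rightmost head = syllable 7.
Secondary stress on 1, 3, 5: ˌsek.po:.ˌklu.lar.ˌba.so.ˈba.ga.

primary 7, secondary 1, 3, 5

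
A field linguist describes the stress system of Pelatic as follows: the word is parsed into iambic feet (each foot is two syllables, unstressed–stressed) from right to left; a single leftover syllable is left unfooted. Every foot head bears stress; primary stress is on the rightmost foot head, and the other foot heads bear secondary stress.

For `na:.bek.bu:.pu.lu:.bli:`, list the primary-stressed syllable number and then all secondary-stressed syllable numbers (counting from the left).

primary 6, secondary 2, 4

Parse right to left into iambic (σˈσ) feet: (na:.ˈbek) (bu:.ˈpu) (lu:.ˈbli:).
Foot heads (stressed positions): 2, 4, 6.
End Rule Rightmost: primary stress on the rightmost head = syllable 6.
Secondary stress on 2, 4: na:.ˌbek.bu:.ˌpu.lu:.ˈbli:.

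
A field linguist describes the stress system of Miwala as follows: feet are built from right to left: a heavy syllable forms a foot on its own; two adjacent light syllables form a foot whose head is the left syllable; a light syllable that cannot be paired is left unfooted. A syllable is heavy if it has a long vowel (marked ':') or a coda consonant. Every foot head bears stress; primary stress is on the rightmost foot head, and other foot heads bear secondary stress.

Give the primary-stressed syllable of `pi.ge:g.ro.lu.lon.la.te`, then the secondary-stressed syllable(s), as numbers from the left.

primary 6, secondary 2, 3, 5

Weights: 1 pi L, 2 ge:g H, 3 ro L, 4 lu L, 5 lon H, 6 la L, 7 te L.
Parse right to left (heavy = foot alone; LL = one foot; stranded L unfooted): pi (ˈge:g) (ˈro.lu) (ˈlon) (ˈla.te).
Foot heads: 2, 3, 5, 6.
Primary stress on the rightmost head = syllable 6.
Secondary stress on 2, 3, 5: pi.ˌge:g.ˌro.lu.ˌlon.ˈla.te.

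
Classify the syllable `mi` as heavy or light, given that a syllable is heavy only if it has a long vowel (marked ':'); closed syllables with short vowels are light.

`mi`: short vowel, open (no coda). Short vowel → light.

light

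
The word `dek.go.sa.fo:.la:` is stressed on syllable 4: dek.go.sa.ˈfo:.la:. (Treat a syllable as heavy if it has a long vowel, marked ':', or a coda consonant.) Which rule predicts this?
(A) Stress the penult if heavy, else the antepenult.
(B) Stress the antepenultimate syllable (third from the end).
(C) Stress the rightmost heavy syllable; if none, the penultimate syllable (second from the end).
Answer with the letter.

Rule A → syllable 4 ✓.
Rule B → syllable 3 (observed: 4).
Rule C → syllable 5 (observed: 4).

A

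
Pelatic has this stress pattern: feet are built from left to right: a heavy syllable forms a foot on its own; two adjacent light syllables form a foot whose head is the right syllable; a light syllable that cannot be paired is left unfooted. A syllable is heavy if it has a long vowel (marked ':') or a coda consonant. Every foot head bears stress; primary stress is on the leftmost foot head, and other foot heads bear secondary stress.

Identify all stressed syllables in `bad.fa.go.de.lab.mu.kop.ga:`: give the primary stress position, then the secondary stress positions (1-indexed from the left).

Weights: 1 bad H, 2 fa L, 3 go L, 4 de L, 5 lab H, 6 mu L, 7 kop H, 8 ga: H.
Parse left to right (heavy = foot alone; LL = one foot; stranded L unfooted): (ˈbad) (fa.ˈgo) de (ˈlab) mu (ˈkop) (ˈga:).
Foot heads: 1, 3, 5, 7, 8.
Primary stress on the leftmost head = syllable 1.
Secondary stress on 3, 5, 7, 8: ˈbad.fa.ˌgo.de.ˌlab.mu.ˌkop.ˌga:.

primary 1, secondary 3, 5, 7, 8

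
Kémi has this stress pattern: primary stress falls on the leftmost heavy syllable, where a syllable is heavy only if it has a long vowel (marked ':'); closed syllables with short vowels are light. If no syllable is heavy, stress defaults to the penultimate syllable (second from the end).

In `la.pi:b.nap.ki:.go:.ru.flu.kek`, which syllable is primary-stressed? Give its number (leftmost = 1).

2

Weights: 1 la L, 2 pi:b H, 3 nap L, 4 ki: H, 5 go: H, 6 ru L, 7 flu L, 8 kek L.
Heavy syllables in the domain: 2, 4, 5. The leftmost is syllable 2 (pi:b).
Primary stress: syllable 2 → la.ˈpi:b.nap.ki:.go:.ru.flu.kek.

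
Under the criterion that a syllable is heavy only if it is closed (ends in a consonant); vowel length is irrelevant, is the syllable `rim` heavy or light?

`rim`: short vowel, closed (coda /m/). Closed (coda /m/) → heavy.

heavy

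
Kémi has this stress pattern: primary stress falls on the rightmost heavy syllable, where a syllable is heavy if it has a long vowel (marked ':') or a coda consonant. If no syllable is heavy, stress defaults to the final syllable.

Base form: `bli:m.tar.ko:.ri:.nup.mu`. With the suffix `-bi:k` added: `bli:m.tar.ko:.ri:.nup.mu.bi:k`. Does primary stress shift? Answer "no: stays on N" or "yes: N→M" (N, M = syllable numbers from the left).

Base `bli:m.tar.ko:.ri:.nup.mu` (6 syllables):
  Weights: 1 bli:m H, 2 tar H, 3 ko: H, 4 ri: H, 5 nup H, 6 mu L.
  Heavy syllables in the domain: 1, 2, 3, 4, 5. The rightmost is syllable 5 (nup).
  → primary stress on syllable 5.
Suffixed `bli:m.tar.ko:.ri:.nup.mu.bi:k` (7 syllables):
  Weights: 1 bli:m H, 2 tar H, 3 ko: H, 4 ri: H, 5 nup H, 6 mu L, 7 bi:k H.
  Heavy syllables in the domain: 1, 2, 3, 4, 5, 7. The rightmost is syllable 7 (bi:k).
  → primary stress on syllable 7.

yes: 5→7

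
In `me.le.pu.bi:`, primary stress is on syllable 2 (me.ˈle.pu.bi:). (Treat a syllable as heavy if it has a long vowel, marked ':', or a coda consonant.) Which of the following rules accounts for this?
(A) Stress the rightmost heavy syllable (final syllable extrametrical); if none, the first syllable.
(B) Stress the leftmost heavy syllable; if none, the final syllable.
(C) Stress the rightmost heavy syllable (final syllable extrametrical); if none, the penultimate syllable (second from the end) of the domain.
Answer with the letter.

C

Rule A → syllable 1 (observed: 2).
Rule B → syllable 4 (observed: 2).
Rule C → syllable 2 ✓.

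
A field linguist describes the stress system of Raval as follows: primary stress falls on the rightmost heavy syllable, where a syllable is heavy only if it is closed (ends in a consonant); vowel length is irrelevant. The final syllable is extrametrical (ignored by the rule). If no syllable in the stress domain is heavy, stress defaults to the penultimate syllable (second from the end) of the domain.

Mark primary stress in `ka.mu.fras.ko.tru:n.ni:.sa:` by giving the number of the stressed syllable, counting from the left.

The final syllable (7, sa:) is extrametrical; the stress domain is syllables 1–6.
Weights: 1 ka L, 2 mu L, 3 fras H, 4 ko L, 5 tru:n H, 6 ni: L.
Heavy syllables in the domain: 3, 5. The rightmost is syllable 5 (tru:n).
Primary stress: syllable 5 → ka.mu.fras.ko.ˈtru:n.ni:.sa:.

5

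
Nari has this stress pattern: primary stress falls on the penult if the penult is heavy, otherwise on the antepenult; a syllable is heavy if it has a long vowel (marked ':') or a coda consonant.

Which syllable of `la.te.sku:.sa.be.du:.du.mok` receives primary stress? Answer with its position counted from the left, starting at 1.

Weights: 6 du: H, 7 du L, 8 mok H.
The penult (syllable 7, du) is light, so stress falls on the antepenult (syllable 6, du:).
Primary stress: syllable 6 → la.te.sku:.sa.be.ˈdu:.du.mok.

6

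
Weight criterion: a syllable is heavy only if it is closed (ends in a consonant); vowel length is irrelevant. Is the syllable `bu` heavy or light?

`bu`: short vowel, open (no coda). Open (no coda) → light.

light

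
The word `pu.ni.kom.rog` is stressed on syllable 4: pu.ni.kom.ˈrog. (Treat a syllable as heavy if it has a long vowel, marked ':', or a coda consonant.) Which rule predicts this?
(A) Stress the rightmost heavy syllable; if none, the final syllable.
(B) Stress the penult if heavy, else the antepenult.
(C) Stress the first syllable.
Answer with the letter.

Rule A → syllable 4 ✓.
Rule B → syllable 3 (observed: 4).
Rule C → syllable 1 (observed: 4).

A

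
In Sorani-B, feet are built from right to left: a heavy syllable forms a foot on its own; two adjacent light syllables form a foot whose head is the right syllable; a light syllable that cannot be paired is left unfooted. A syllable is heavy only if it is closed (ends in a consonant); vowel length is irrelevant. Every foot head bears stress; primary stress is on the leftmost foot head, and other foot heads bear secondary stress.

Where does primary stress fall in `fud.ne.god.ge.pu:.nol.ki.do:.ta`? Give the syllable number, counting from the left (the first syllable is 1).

1

Weights: 1 fud H, 2 ne L, 3 god H, 4 ge L, 5 pu: L, 6 nol H, 7 ki L, 8 do: L, 9 ta L.
Parse right to left (heavy = foot alone; LL = one foot; stranded L unfooted): (ˈfud) ne (ˈgod) (ge.ˈpu:) (ˈnol) ki (do:.ˈta).
Foot heads: 1, 3, 5, 6, 9.
Primary stress on the leftmost head = syllable 1.
Primary stress: syllable 1 → ˈfud.ne.god.ge.pu:.nol.ki.do:.ta.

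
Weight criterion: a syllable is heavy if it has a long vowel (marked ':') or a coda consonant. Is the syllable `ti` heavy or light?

light

`ti`: short vowel, open (no coda). Short vowel, open → light.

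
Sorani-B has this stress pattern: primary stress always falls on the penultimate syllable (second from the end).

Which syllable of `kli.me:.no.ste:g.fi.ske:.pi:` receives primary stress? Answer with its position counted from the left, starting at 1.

The word has 7 syllables; the penultimate syllable (second from the end) is syllable 6 (ske:).
Primary stress: syllable 6 → kli.me:.no.ste:g.fi.ˈske:.pi:.

6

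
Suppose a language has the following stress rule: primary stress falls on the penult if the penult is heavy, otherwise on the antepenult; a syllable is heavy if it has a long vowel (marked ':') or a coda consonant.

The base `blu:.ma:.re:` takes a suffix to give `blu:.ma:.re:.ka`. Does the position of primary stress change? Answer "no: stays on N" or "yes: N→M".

yes: 2→3

Base `blu:.ma:.re:` (3 syllables):
  Weights: 1 blu: H, 2 ma: H, 3 re: H.
  The penult (syllable 2, ma:) is heavy, so it takes stress.
  → primary stress on syllable 2.
Suffixed `blu:.ma:.re:.ka` (4 syllables):
  Weights: 2 ma: H, 3 re: H, 4 ka L.
  The penult (syllable 3, re:) is heavy, so it takes stress.
  → primary stress on syllable 3.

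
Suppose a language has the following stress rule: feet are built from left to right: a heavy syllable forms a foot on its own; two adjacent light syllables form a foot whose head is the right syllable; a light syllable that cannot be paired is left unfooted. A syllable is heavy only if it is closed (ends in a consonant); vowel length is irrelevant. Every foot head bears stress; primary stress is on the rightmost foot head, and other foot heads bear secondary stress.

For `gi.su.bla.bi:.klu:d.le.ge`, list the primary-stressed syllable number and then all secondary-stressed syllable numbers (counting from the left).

Weights: 1 gi L, 2 su L, 3 bla L, 4 bi: L, 5 klu:d H, 6 le L, 7 ge L.
Parse left to right (heavy = foot alone; LL = one foot; stranded L unfooted): (gi.ˈsu) (bla.ˈbi:) (ˈklu:d) (le.ˈge).
Foot heads: 2, 4, 5, 7.
Primary stress on the rightmost head = syllable 7.
Secondary stress on 2, 4, 5: gi.ˌsu.bla.ˌbi:.ˌklu:d.le.ˈge.

primary 7, secondary 2, 4, 5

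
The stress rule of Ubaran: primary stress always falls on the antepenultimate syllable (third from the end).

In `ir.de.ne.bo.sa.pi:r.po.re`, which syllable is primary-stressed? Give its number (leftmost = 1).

6

The word has 8 syllables; the antepenultimate syllable (third from the end) is syllable 6 (pi:r).
Primary stress: syllable 6 → ir.de.ne.bo.sa.ˈpi:r.po.re.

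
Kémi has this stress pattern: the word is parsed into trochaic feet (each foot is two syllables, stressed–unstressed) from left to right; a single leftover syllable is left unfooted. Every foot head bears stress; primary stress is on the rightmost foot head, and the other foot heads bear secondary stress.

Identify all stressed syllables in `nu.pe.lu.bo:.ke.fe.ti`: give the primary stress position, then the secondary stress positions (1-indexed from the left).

primary 5, secondary 1, 3

Parse left to right into trochaic (ˈσσ) feet: (ˈnu.pe) (ˈlu.bo:) (ˈke.fe) ti. Syllable 7 is left unfooted.
Foot heads (stressed positions): 1, 3, 5.
End Rule Rightmost: primary stress on the rightmost head = syllable 5.
Secondary stress on 1, 3: ˌnu.pe.ˌlu.bo:.ˈke.fe.ti.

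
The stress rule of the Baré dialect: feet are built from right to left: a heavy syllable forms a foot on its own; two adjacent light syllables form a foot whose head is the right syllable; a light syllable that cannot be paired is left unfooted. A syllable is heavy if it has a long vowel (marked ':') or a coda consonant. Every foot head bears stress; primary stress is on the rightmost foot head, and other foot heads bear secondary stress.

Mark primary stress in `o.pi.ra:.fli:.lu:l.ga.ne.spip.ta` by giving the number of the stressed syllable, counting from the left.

Weights: 1 o L, 2 pi L, 3 ra: H, 4 fli: H, 5 lu:l H, 6 ga L, 7 ne L, 8 spip H, 9 ta L.
Parse right to left (heavy = foot alone; LL = one foot; stranded L unfooted): (o.ˈpi) (ˈra:) (ˈfli:) (ˈlu:l) (ga.ˈne) (ˈspip) ta.
Foot heads: 2, 3, 4, 5, 7, 8.
Primary stress on the rightmost head = syllable 8.
Primary stress: syllable 8 → o.pi.ra:.fli:.lu:l.ga.ne.ˈspip.ta.

8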